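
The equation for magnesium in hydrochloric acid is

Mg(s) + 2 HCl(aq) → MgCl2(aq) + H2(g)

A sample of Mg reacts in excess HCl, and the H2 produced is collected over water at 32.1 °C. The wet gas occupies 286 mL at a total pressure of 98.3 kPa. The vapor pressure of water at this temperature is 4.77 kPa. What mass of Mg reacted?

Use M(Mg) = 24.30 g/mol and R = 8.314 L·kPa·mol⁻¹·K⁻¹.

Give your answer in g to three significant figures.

P(H2) = 98.3 − 4.77 = 93.53 kPa
n(H2) = PV/RT = (93.53 × 0.2860) / (8.314 × 305.25) = 0.01054 mol
n(Mg) = (1/1) × 0.01054 = 0.01054 mol
m(Mg) = 0.01054 × 24.30 = 0.2561 g

0.256 g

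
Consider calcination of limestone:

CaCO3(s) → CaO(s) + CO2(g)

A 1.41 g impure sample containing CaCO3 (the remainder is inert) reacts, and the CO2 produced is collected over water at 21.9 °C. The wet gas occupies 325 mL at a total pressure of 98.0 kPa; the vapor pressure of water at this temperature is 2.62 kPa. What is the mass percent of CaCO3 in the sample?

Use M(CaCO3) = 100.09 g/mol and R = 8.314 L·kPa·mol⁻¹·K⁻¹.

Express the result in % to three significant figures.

89.7 %

P(CO2) = 98.0 − 2.62 = 95.38 kPa
n(CO2) = PV/RT = (95.38 × 0.3250) / (8.314 × 295.05) = 0.01264 mol
n(CaCO3) = (1/1) × 0.01264 = 0.01264 mol
m(CaCO3) = 0.01264 × 100.09 = 1.265 g
%CaCO3 = 1.265 / 1.41 × 100 = 89.72%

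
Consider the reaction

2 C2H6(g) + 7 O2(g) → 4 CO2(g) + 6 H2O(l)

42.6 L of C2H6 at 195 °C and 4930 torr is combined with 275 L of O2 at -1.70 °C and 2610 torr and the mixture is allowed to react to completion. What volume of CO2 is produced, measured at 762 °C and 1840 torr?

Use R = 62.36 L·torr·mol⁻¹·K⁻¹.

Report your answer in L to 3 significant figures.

n(C2H6) = PV/RT = (4930 × 42.6) / (62.36 × 468.15) = 7.194 mol
n(O2) = PV/RT = (2610 × 275) / (62.36 × 271.45) = 42.40 mol
For 7.194 mol C2H6, stoichiometry requires (7/2) × 7.194 = 25.18 mol O2; 42.40 mol is available, so C2H6 is limiting.
n(CO2) = (4/2) × 7.194 = 14.39 mol
V(CO2) = nRT/P = 14.39 × 62.36 × 1035.15 / 1840 = 504.8 L

505 L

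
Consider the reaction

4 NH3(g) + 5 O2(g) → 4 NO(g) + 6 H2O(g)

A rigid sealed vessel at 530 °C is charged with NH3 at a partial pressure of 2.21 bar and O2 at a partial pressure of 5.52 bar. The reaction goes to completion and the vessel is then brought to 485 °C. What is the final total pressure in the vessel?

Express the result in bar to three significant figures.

7.82 bar

At constant V, partial pressures at 530 °C are proportional to moles, so apply stoichiometry directly to pressures.
P(O2) required for 2.21 bar of NH3 = (5/4) × 2.21 = 2.763 bar; available 5.52 bar, so NH3 is limiting.
P(O2) remaining = 5.52 − (5/4) × 2.21 = 2.757 bar
P(gaseous products) = (4+6)/4 × 2.21 = 5.525 bar
P_total at 530 °C = 2.757 + 5.525 = 8.282 bar
Scaling to 485 °C: P = 8.282 × 758.15/803.15 = 7.818 bar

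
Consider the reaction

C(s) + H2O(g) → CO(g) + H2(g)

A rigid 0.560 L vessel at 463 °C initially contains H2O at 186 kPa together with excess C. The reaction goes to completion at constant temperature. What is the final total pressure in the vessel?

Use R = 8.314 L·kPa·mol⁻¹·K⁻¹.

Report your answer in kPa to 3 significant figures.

Rigid vessel, constant T ⇒ P scales with total gas moles (1 → 2).
P_final = (2/1) × 186 = 372.0 kPa

372 kPa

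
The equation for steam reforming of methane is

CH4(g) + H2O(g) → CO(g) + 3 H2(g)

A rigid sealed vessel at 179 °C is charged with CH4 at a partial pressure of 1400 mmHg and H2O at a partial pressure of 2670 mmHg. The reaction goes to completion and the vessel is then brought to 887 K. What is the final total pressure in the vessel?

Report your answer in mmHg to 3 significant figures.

13500 mmHg

At constant V, partial pressures at 179 °C are proportional to moles, so apply stoichiometry directly to pressures.
P(H2O) required for 1400 mmHg of CH4 = (1/1) × 1400 = 1400 mmHg; available 2670 mmHg, so CH4 is limiting.
P(H2O) remaining = 2670 − (1/1) × 1400 = 1270 mmHg
P(gaseous products) = (1+3)/1 × 1400 = 5600 mmHg
P_total at 179 °C = 1270 + 5600 = 6870 mmHg
Scaling to 887 K: P = 6870 × 887/452.15 = 13480 mmHg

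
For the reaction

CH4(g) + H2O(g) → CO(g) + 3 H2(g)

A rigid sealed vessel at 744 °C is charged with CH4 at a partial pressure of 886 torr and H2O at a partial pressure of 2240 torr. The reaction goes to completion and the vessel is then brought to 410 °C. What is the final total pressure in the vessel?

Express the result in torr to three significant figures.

3290 torr

With V and T fixed, P_i ∝ n_i, so the mole ratios apply directly to partial pressures at 744 °C.
P(H2O) required for 886 torr of CH4 = (1/1) × 886 = 886.0 torr; available 2240 torr, so CH4 is limiting.
P(H2O) remaining = 2240 − (1/1) × 886 = 1354 torr
P(gaseous products) = (1+3)/1 × 886 = 3544 torr
P_total at 744 °C = 1354 + 3544 = 4898 torr
Scaling to 410 °C: P = 4898 × 683.15/1017.15 = 3290 torr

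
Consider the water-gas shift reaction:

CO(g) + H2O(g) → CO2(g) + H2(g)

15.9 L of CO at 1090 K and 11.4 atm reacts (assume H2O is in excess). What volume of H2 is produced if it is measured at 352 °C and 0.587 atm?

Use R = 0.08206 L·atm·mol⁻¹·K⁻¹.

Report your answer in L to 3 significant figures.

n(CO) = PV/RT = (11.4 × 15.9) / (0.08206 × 1090) = 2.026 mol
n(H2) = (1/1) × 2.026 = 2.026 mol
V = nRT/P = 2.026 × 0.08206 × 625.15 / 0.587 = 177.1 L

177 L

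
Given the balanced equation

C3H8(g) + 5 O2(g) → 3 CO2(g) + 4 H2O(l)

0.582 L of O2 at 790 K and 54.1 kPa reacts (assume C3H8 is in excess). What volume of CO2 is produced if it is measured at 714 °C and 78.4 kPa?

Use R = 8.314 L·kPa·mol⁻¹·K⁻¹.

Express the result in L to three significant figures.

n(O2) = PV/RT = (54.1 × 0.582) / (8.314 × 790) = 0.004794 mol
n(CO2) = (3/5) × 0.004794 = 0.002876 mol
V = nRT/P = 0.002876 × 8.314 × 987.15 / 78.4 = 0.3011 L

0.301 L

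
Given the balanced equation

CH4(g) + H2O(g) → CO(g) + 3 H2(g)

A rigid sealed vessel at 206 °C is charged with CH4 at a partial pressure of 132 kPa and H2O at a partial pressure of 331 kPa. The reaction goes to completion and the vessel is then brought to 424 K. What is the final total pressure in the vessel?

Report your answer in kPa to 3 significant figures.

643 kPa

At constant V, partial pressures at 206 °C are proportional to moles, so apply stoichiometry directly to pressures.
P(H2O) required for 132 kPa of CH4 = (1/1) × 132 = 132.0 kPa; available 331 kPa, so CH4 is limiting.
P(H2O) remaining = 331 − (1/1) × 132 = 199.0 kPa
P(gaseous products) = (1+3)/1 × 132 = 528.0 kPa
P_total at 206 °C = 199.0 + 528.0 = 727.0 kPa
Scaling to 424 K: P = 727.0 × 424/479.15 = 643.3 kPa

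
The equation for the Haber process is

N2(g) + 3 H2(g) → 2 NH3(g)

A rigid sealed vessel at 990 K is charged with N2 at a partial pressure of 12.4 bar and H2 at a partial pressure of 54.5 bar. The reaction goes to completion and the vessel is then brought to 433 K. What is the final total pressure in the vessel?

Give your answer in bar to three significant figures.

18.4 bar

Because the vessel is rigid and T is held at 990 K, work the stoichiometry in partial pressures (P_i = n_iRT/V).
P(H2) required for 12.4 bar of N2 = (3/1) × 12.4 = 37.20 bar; available 54.5 bar, so N2 is limiting.
P(H2) remaining = 54.5 − (3/1) × 12.4 = 17.30 bar
P(gaseous products) = (2)/1 × 12.4 = 24.80 bar
P_total at 990 K = 17.30 + 24.80 = 42.10 bar
Scaling to 433 K: P = 42.10 × 433/990 = 18.41 bar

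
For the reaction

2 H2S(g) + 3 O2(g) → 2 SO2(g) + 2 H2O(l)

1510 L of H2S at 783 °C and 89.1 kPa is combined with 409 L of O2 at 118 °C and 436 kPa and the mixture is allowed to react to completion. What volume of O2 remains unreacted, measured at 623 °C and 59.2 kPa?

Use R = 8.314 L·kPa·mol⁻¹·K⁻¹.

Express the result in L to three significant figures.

n(H2S) = PV/RT = (89.1 × 1510) / (8.314 × 1056.15) = 15.32 mol
n(O2) = PV/RT = (436 × 409) / (8.314 × 391.15) = 54.83 mol
For 15.32 mol H2S, stoichiometry requires (3/2) × 15.32 = 22.98 mol O2; 54.83 mol is available, so H2S is limiting.
n(O2) consumed = (3/2) × 15.32 = 22.98 mol; remaining = 54.83 − 22.98 = 31.85 mol
V(O2) = nRT/P = 31.85 × 8.314 × 896.15 / 59.2 = 4008 L

4010 L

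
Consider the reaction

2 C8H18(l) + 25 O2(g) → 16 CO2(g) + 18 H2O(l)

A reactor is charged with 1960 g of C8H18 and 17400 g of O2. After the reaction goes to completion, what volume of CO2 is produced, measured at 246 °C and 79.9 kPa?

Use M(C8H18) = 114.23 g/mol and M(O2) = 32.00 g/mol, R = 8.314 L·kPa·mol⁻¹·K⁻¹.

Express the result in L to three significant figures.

n(C8H18) = 1960 / 114.23 = 17.16 mol
n(O2) = 17400 / 32.00 = 543.8 mol
For 17.16 mol C8H18, stoichiometry requires (25/2) × 17.16 = 214.5 mol O2; 543.8 mol is available, so C8H18 is limiting.
n(CO2) = (16/2) × 17.16 = 137.3 mol
V(CO2) = nRT/P = 137.3 × 8.314 × 519.15 / 79.9 = 7417 L

7420 L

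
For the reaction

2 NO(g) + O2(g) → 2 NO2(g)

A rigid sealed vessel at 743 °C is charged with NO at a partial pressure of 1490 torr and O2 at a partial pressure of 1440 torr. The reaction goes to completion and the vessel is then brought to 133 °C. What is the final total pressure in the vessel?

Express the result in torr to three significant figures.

At constant V, partial pressures at 743 °C are proportional to moles, so apply stoichiometry directly to pressures.
P(O2) required for 1490 torr of NO = (1/2) × 1490 = 745.0 torr; available 1440 torr, so NO is limiting.
P(O2) remaining = 1440 − (1/2) × 1490 = 695.0 torr
P(gaseous products) = (2)/2 × 1490 = 1490 torr
P_total at 743 °C = 695.0 + 1490 = 2185 torr
Scaling to 133 °C: P = 2185 × 406.15/1016.15 = 873.3 torr

873 torr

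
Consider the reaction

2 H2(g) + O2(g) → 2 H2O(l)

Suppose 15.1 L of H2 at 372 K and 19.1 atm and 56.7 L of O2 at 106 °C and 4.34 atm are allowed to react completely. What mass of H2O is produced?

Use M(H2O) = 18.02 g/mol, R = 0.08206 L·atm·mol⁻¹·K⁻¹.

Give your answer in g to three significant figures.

n(H2) = PV/RT = (19.1 × 15.1) / (0.08206 × 372) = 9.448 mol
n(O2) = PV/RT = (4.34 × 56.7) / (0.08206 × 379.15) = 7.909 mol
For 9.448 mol H2, stoichiometry requires (1/2) × 9.448 = 4.724 mol O2; 7.909 mol is available, so H2 is limiting.
n(H2O) = (2/2) × 9.448 = 9.448 mol
m(H2O) = 9.448 × 18.02 = 170.3 g

170 g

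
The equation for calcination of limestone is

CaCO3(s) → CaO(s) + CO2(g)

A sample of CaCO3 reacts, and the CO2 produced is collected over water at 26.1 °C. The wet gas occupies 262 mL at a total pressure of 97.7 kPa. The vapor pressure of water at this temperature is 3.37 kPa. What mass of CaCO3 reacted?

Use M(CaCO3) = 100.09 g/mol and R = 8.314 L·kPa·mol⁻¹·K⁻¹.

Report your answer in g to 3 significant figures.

P(CO2) = 97.7 − 3.37 = 94.33 kPa
n(CO2) = PV/RT = (94.33 × 0.2620) / (8.314 × 299.25) = 0.009934 mol
n(CaCO3) = (1/1) × 0.009934 = 0.009934 mol
m(CaCO3) = 0.009934 × 100.09 = 0.9943 g

0.994 g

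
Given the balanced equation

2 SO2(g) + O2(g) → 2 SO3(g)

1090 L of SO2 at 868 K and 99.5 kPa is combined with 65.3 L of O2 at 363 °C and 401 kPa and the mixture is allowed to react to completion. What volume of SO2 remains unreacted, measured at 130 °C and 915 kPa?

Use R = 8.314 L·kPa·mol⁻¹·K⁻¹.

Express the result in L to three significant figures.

18.8 L

n(SO2) = PV/RT = (99.5 × 1090) / (8.314 × 868) = 15.03 mol
n(O2) = PV/RT = (401 × 65.3) / (8.314 × 636.15) = 4.951 mol
For 15.03 mol SO2, stoichiometry requires (1/2) × 15.03 = 7.515 mol O2; 4.951 mol is available, so O2 is limiting.
n(SO2) consumed = (2/1) × 4.951 = 9.902 mol; remaining = 15.03 − 9.902 = 5.128 mol
V(SO2) = nRT/P = 5.128 × 8.314 × 403.15 / 915 = 18.78 L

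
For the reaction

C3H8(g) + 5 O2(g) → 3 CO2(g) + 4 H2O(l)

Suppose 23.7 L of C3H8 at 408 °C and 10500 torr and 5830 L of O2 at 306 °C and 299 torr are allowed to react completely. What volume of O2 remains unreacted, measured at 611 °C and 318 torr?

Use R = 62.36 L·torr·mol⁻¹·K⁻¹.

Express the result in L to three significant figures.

3290 L

n(C3H8) = PV/RT = (10500 × 23.7) / (62.36 × 681.15) = 5.859 mol
n(O2) = PV/RT = (299 × 5830) / (62.36 × 579.15) = 48.27 mol
For 5.859 mol C3H8, stoichiometry requires (5/1) × 5.859 = 29.30 mol O2; 48.27 mol is available, so C3H8 is limiting.
n(O2) consumed = (5/1) × 5.859 = 29.30 mol; remaining = 48.27 − 29.30 = 18.97 mol
V(O2) = nRT/P = 18.97 × 62.36 × 884.15 / 318 = 3289 L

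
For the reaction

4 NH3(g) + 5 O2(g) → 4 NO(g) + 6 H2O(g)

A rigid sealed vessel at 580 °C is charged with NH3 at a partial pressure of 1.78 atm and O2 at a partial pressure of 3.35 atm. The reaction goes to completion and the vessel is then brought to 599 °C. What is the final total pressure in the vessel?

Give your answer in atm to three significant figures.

Because the vessel is rigid and T is held at 580 °C, work the stoichiometry in partial pressures (P_i = n_iRT/V).
P(O2) required for 1.78 atm of NH3 = (5/4) × 1.78 = 2.225 atm; available 3.35 atm, so NH3 is limiting.
P(O2) remaining = 3.35 − (5/4) × 1.78 = 1.125 atm
P(gaseous products) = (4+6)/4 × 1.78 = 4.450 atm
P_total at 580 °C = 1.125 + 4.450 = 5.575 atm
Scaling to 599 °C: P = 5.575 × 872.15/853.15 = 5.699 atm

5.70 atm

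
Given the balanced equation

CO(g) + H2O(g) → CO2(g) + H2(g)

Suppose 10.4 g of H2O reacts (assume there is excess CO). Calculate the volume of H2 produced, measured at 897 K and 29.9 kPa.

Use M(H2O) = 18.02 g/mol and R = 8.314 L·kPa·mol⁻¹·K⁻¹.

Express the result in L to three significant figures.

144 L

n(H2O) = 10.40 / 18.02 = 0.5771 mol
n(H2) = (1/1) × 0.5771 = 0.5771 mol
V = nRT/P = 0.5771 × 8.314 × 897 / 29.9 = 143.9 L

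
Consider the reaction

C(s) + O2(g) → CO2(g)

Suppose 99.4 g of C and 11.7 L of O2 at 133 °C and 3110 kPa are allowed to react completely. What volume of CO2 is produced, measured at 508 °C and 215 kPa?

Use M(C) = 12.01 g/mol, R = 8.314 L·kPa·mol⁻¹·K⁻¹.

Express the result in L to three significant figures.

n(C) = 99.4 / 12.01 = 8.276 mol
n(O2) = PV/RT = (3110 × 11.7) / (8.314 × 406.15) = 10.78 mol
For 8.276 mol C, stoichiometry requires (1/1) × 8.276 = 8.276 mol O2; 10.78 mol is available, so C is limiting.
n(CO2) = (1/1) × 8.276 = 8.276 mol
V(CO2) = nRT/P = 8.276 × 8.314 × 781.15 / 215 = 250.0 L

250 L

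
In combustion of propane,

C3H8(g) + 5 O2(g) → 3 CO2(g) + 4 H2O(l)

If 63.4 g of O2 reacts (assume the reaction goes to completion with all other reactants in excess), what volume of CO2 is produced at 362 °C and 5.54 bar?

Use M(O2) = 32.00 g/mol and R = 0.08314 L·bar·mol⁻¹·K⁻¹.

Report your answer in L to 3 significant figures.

n(O2) = 63.40 / 32.00 = 1.981 mol
n(CO2) = (3/5) × 1.981 = 1.189 mol
V = nRT/P = 1.189 × 0.08314 × 635.15 / 5.54 = 11.33 L

11.3 L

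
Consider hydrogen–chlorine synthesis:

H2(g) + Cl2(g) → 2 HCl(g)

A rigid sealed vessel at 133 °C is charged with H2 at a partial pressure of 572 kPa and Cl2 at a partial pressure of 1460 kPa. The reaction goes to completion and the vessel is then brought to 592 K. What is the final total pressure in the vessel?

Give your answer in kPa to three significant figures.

Because the vessel is rigid and T is held at 133 °C, work the stoichiometry in partial pressures (P_i = n_iRT/V).
P(Cl2) required for 572 kPa of H2 = (1/1) × 572 = 572.0 kPa; available 1460 kPa, so H2 is limiting.
P(Cl2) remaining = 1460 − (1/1) × 572 = 888.0 kPa
P(gaseous products) = (2)/1 × 572 = 1144 kPa
P_total at 133 °C = 888.0 + 1144 = 2032 kPa
Scaling to 592 K: P = 2032 × 592/406.15 = 2962 kPa

2960 kPa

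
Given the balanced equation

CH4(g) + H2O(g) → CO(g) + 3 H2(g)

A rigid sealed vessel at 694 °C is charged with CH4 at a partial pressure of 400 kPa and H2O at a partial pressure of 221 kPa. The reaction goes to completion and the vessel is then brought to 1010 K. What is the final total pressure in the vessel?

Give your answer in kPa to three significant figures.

At constant V, partial pressures at 694 °C are proportional to moles, so apply stoichiometry directly to pressures.
P(H2O) required for 400 kPa of CH4 = (1/1) × 400 = 400.0 kPa; available 221 kPa, so H2O is limiting.
P(CH4) remaining = 400 − (1/1) × 221 = 179.0 kPa
P(gaseous products) = (1+3)/1 × 221 = 884.0 kPa
P_total at 694 °C = 179.0 + 884.0 = 1063 kPa
Scaling to 1010 K: P = 1063 × 1010/967.15 = 1110 kPa

1110 kPa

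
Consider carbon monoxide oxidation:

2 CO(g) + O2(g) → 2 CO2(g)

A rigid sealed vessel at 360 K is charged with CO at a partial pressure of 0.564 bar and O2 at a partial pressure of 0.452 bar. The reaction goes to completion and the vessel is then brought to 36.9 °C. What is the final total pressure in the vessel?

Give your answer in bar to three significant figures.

Because the vessel is rigid and T is held at 360 K, work the stoichiometry in partial pressures (P_i = n_iRT/V).
P(O2) required for 0.564 bar of CO = (1/2) × 0.564 = 0.2820 bar; available 0.452 bar, so CO is limiting.
P(O2) remaining = 0.452 − (1/2) × 0.564 = 0.1700 bar
P(gaseous products) = (2)/2 × 0.564 = 0.5640 bar
P_total at 360 K = 0.1700 + 0.5640 = 0.7340 bar
Scaling to 36.9 °C: P = 0.7340 × 310.05/360 = 0.6322 bar

0.632 bar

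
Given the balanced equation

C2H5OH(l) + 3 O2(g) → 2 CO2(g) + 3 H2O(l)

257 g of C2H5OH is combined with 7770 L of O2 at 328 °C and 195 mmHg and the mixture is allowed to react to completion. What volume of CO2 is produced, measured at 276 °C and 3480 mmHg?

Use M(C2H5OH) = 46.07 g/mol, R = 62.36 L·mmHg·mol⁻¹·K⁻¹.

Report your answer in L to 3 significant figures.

110 L

n(C2H5OH) = 257 / 46.07 = 5.578 mol
n(O2) = PV/RT = (195 × 7770) / (62.36 × 601.15) = 40.42 mol
For 5.578 mol C2H5OH, stoichiometry requires (3/1) × 5.578 = 16.73 mol O2; 40.42 mol is available, so C2H5OH is limiting.
n(CO2) = (2/1) × 5.578 = 11.16 mol
V(CO2) = nRT/P = 11.16 × 62.36 × 549.15 / 3480 = 109.8 L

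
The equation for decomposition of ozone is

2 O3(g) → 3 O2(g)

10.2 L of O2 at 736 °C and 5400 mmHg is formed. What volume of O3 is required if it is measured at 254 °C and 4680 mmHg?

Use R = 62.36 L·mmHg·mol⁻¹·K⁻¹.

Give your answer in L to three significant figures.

4.10 L

n(O2) = PV/RT = (5400 × 10.2) / (62.36 × 1009.15) = 0.8752 mol
n(O3) = (2/3) × 0.8752 = 0.5835 mol
V = nRT/P = 0.5835 × 62.36 × 527.15 / 4680 = 4.099 L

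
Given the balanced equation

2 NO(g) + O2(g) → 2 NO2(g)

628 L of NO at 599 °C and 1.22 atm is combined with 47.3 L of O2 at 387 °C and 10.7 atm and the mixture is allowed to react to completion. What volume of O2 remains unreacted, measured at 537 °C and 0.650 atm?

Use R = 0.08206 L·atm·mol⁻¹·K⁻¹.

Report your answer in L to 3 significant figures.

408 L

n(NO) = PV/RT = (1.22 × 628) / (0.08206 × 872.15) = 10.71 mol
n(O2) = PV/RT = (10.7 × 47.3) / (0.08206 × 660.15) = 9.343 mol
For 10.71 mol NO, stoichiometry requires (1/2) × 10.71 = 5.355 mol O2; 9.343 mol is available, so NO is limiting.
n(O2) consumed = (1/2) × 10.71 = 5.355 mol; remaining = 9.343 − 5.355 = 3.988 mol
V(O2) = nRT/P = 3.988 × 0.08206 × 810.15 / 0.650 = 407.9 L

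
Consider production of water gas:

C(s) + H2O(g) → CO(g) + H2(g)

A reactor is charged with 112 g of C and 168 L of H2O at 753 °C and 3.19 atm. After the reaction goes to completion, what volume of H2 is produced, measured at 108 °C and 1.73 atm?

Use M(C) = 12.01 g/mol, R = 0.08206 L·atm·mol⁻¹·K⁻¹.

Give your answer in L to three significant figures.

n(C) = 112 / 12.01 = 9.326 mol
n(H2O) = PV/RT = (3.19 × 168) / (0.08206 × 1026.15) = 6.364 mol
For 9.326 mol C, stoichiometry requires (1/1) × 9.326 = 9.326 mol H2O; 6.364 mol is available, so H2O is limiting.
n(H2) = (1/1) × 6.364 = 6.364 mol
V(H2) = nRT/P = 6.364 × 0.08206 × 381.15 / 1.73 = 115.1 L

115 L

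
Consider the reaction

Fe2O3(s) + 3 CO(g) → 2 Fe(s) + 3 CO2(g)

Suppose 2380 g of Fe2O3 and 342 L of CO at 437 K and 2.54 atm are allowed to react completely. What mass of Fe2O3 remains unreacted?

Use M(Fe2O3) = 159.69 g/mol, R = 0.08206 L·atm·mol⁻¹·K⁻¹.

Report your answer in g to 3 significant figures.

1090 g

n(Fe2O3) = 2380 / 159.69 = 14.90 mol
n(CO) = PV/RT = (2.54 × 342) / (0.08206 × 437) = 24.22 mol
For 14.90 mol Fe2O3, stoichiometry requires (3/1) × 14.90 = 44.70 mol CO; 24.22 mol is available, so CO is limiting.
n(Fe2O3) consumed = (1/3) × 24.22 = 8.073 mol; remaining = 14.90 − 8.073 = 6.827 mol
m(Fe2O3) = 6.827 × 159.69 = 1090 g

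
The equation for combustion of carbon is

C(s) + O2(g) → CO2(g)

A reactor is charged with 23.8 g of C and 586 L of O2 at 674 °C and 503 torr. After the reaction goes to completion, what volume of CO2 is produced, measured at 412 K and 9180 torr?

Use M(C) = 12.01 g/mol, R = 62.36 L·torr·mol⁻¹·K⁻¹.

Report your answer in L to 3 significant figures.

5.55 L

n(C) = 23.8 / 12.01 = 1.982 mol
n(O2) = PV/RT = (503 × 586) / (62.36 × 947.15) = 4.990 mol
For 1.982 mol C, stoichiometry requires (1/1) × 1.982 = 1.982 mol O2; 4.990 mol is available, so C is limiting.
n(CO2) = (1/1) × 1.982 = 1.982 mol
V(CO2) = nRT/P = 1.982 × 62.36 × 412 / 9180 = 5.547 L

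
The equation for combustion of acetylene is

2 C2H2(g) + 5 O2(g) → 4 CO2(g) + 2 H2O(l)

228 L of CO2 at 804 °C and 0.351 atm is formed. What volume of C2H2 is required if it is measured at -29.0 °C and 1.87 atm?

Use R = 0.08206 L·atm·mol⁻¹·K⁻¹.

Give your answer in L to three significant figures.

4.85 L

n(CO2) = PV/RT = (0.351 × 228) / (0.08206 × 1077.15) = 0.9054 mol
n(C2H2) = (2/4) × 0.9054 = 0.4527 mol
V = nRT/P = 0.4527 × 0.08206 × 244.15 / 1.87 = 4.850 L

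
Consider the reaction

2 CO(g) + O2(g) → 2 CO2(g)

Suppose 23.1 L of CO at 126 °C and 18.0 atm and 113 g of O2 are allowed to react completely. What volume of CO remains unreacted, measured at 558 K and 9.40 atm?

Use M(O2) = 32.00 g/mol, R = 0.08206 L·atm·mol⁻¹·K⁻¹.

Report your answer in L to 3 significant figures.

27.4 L

n(CO) = PV/RT = (18.0 × 23.1) / (0.08206 × 399.15) = 12.69 mol
n(O2) = 113 / 32.00 = 3.531 mol
For 12.69 mol CO, stoichiometry requires (1/2) × 12.69 = 6.345 mol O2; 3.531 mol is available, so O2 is limiting.
n(CO) consumed = (2/1) × 3.531 = 7.062 mol; remaining = 12.69 − 7.062 = 5.628 mol
V(CO) = nRT/P = 5.628 × 0.08206 × 558 / 9.40 = 27.42 L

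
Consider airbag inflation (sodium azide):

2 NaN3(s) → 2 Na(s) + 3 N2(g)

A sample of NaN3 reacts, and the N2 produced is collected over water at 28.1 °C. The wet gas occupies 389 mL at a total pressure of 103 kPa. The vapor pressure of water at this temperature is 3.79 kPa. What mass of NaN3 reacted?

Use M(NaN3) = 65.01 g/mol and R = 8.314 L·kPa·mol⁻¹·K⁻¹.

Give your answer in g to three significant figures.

P(N2) = 103 − 3.79 = 99.21 kPa
n(N2) = PV/RT = (99.21 × 0.3890) / (8.314 × 301.25) = 0.01541 mol
n(NaN3) = (2/3) × 0.01541 = 0.01027 mol
m(NaN3) = 0.01027 × 65.01 = 0.6677 g

0.668 g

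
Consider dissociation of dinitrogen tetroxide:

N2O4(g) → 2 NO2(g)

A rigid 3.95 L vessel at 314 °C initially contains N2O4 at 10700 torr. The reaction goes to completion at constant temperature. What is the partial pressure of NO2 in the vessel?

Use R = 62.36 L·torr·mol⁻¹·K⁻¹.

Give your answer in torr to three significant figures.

21400 torr

n(N2O4)₀ = PV/RT = (10700 × 3.95) / (62.36 × 587.15) = 1.154 mol
n(NO2) = (2/1) × 1.154 = 2.308 mol
P(NO2) = nRT/V = 2.308 × 62.36 × 587.15 / 3.95 = 21390 torr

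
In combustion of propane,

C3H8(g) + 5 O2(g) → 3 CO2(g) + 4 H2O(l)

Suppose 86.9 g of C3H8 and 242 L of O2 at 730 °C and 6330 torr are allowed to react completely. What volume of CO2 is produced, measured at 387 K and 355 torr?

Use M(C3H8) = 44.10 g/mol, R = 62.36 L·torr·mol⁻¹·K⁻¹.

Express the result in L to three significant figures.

n(C3H8) = 86.9 / 44.10 = 1.971 mol
n(O2) = PV/RT = (6330 × 242) / (62.36 × 1003.15) = 24.49 mol
For 1.971 mol C3H8, stoichiometry requires (5/1) × 1.971 = 9.855 mol O2; 24.49 mol is available, so C3H8 is limiting.
n(CO2) = (3/1) × 1.971 = 5.913 mol
V(CO2) = nRT/P = 5.913 × 62.36 × 387 / 355 = 402.0 L

402 L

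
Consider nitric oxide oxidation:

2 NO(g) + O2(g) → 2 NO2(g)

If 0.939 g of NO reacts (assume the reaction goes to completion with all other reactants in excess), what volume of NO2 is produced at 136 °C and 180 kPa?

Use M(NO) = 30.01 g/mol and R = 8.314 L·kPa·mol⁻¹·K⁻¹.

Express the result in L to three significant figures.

n(NO) = 0.9390 / 30.01 = 0.03129 mol
n(NO2) = (2/2) × 0.03129 = 0.03129 mol
V = nRT/P = 0.03129 × 8.314 × 409.15 / 180 = 0.5913 L

0.591 L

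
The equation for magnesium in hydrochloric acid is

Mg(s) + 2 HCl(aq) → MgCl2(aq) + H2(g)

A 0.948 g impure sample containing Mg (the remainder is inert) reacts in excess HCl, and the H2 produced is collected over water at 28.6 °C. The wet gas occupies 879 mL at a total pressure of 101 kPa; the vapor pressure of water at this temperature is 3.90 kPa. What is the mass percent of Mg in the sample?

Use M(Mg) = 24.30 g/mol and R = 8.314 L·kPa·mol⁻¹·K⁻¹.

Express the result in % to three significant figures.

87.2 %

P(H2) = 101 − 3.90 = 97.10 kPa
n(H2) = PV/RT = (97.10 × 0.8790) / (8.314 × 301.75) = 0.03402 mol
n(Mg) = (1/1) × 0.03402 = 0.03402 mol
m(Mg) = 0.03402 × 24.30 = 0.8267 g
%Mg = 0.8267 / 0.948 × 100 = 87.20%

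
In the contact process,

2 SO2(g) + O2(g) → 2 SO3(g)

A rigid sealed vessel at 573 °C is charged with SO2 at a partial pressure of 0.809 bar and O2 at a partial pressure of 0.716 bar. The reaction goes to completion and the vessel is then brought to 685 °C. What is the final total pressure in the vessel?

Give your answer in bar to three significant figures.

Because the vessel is rigid and T is held at 573 °C, work the stoichiometry in partial pressures (P_i = n_iRT/V).
P(O2) required for 0.809 bar of SO2 = (1/2) × 0.809 = 0.4045 bar; available 0.716 bar, so SO2 is limiting.
P(O2) remaining = 0.716 − (1/2) × 0.809 = 0.3115 bar
P(gaseous products) = (2)/2 × 0.809 = 0.8090 bar
P_total at 573 °C = 0.3115 + 0.8090 = 1.121 bar
Scaling to 685 °C: P = 1.121 × 958.15/846.15 = 1.269 bar

1.27 bar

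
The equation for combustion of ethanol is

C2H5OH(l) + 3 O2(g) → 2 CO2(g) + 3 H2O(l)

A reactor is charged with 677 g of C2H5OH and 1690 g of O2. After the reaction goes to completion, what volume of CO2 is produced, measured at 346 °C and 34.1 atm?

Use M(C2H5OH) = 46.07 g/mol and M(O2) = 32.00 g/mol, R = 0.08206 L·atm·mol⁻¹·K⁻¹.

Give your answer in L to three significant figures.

43.8 L

n(C2H5OH) = 677 / 46.07 = 14.70 mol
n(O2) = 1690 / 32.00 = 52.81 mol
For 14.70 mol C2H5OH, stoichiometry requires (3/1) × 14.70 = 44.10 mol O2; 52.81 mol is available, so C2H5OH is limiting.
n(CO2) = (2/1) × 14.70 = 29.40 mol
V(CO2) = nRT/P = 29.40 × 0.08206 × 619.15 / 34.1 = 43.80 L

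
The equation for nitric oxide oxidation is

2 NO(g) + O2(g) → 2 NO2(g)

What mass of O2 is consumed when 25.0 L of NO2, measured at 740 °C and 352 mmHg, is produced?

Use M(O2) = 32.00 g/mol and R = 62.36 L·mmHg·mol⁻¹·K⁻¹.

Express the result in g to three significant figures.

2.23 g

n(NO2) = PV/RT = (352 × 25.0) / (62.36 × 1013.15) = 0.1393 mol
n(O2) = (1/2) × 0.1393 = 0.06965 mol
m(O2) = 0.06965 × 32.00 = 2.229 g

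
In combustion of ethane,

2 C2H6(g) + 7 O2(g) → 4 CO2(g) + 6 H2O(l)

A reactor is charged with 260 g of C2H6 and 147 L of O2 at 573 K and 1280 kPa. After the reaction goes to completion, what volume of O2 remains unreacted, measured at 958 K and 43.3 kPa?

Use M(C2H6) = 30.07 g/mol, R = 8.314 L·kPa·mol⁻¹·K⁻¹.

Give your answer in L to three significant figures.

1700 L

n(C2H6) = 260 / 30.07 = 8.646 mol
n(O2) = PV/RT = (1280 × 147) / (8.314 × 573) = 39.50 mol
For 8.646 mol C2H6, stoichiometry requires (7/2) × 8.646 = 30.26 mol O2; 39.50 mol is available, so C2H6 is limiting.
n(O2) consumed = (7/2) × 8.646 = 30.26 mol; remaining = 39.50 − 30.26 = 9.240 mol
V(O2) = nRT/P = 9.240 × 8.314 × 958 / 43.3 = 1700 L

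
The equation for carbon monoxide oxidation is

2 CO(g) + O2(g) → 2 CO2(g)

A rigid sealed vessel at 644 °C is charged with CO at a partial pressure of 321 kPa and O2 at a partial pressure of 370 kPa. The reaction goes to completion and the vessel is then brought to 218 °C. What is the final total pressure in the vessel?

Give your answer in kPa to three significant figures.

284 kPa

At constant V, partial pressures at 644 °C are proportional to moles, so apply stoichiometry directly to pressures.
P(O2) required for 321 kPa of CO = (1/2) × 321 = 160.5 kPa; available 370 kPa, so CO is limiting.
P(O2) remaining = 370 − (1/2) × 321 = 209.5 kPa
P(gaseous products) = (2)/2 × 321 = 321.0 kPa
P_total at 644 °C = 209.5 + 321.0 = 530.5 kPa
Scaling to 218 °C: P = 530.5 × 491.15/917.15 = 284.1 kPa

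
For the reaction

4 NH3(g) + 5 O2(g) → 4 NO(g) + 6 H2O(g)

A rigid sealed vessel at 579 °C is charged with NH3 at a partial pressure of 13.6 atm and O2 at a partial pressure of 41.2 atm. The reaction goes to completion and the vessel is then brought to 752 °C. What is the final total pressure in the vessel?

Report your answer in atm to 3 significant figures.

With V and T fixed, P_i ∝ n_i, so the mole ratios apply directly to partial pressures at 579 °C.
P(O2) required for 13.6 atm of NH3 = (5/4) × 13.6 = 17.00 atm; available 41.2 atm, so NH3 is limiting.
P(O2) remaining = 41.2 − (5/4) × 13.6 = 24.20 atm
P(gaseous products) = (4+6)/4 × 13.6 = 34.00 atm
P_total at 579 °C = 24.20 + 34.00 = 58.20 atm
Scaling to 752 °C: P = 58.20 × 1025.15/852.15 = 70.02 atm

70.0 atm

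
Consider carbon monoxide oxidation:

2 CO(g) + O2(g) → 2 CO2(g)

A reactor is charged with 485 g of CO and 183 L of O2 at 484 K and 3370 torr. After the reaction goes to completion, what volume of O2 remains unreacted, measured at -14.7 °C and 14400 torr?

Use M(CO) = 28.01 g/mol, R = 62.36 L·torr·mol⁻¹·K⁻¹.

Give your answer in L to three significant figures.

13.2 L

n(CO) = 485 / 28.01 = 17.32 mol
n(O2) = PV/RT = (3370 × 183) / (62.36 × 484) = 20.43 mol
For 17.32 mol CO, stoichiometry requires (1/2) × 17.32 = 8.660 mol O2; 20.43 mol is available, so CO is limiting.
n(O2) consumed = (1/2) × 17.32 = 8.660 mol; remaining = 20.43 − 8.660 = 11.77 mol
V(O2) = nRT/P = 11.77 × 62.36 × 258.45 / 14400 = 13.17 L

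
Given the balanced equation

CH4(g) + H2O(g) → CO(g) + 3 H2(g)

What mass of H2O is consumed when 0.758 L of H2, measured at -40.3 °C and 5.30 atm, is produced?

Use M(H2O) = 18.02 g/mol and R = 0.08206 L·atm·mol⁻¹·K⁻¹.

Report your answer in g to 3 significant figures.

1.26 g

n(H2) = PV/RT = (5.30 × 0.758) / (0.08206 × 232.85) = 0.2103 mol
n(H2O) = (1/3) × 0.2103 = 0.07010 mol
m(H2O) = 0.07010 × 18.02 = 1.263 g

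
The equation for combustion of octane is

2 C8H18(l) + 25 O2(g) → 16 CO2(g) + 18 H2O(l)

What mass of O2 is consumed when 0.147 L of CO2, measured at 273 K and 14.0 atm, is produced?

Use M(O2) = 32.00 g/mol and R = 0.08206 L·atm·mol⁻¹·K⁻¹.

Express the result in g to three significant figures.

n(CO2) = PV/RT = (14.0 × 0.147) / (0.08206 × 273) = 0.09187 mol
n(O2) = (25/16) × 0.09187 = 0.1435 mol
m(O2) = 0.1435 × 32.00 = 4.592 g

4.59 g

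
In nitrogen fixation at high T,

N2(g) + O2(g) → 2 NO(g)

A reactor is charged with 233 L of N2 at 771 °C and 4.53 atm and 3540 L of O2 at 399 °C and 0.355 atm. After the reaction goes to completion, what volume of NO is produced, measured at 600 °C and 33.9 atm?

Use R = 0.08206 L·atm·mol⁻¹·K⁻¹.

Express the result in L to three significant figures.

52.1 L

n(N2) = PV/RT = (4.53 × 233) / (0.08206 × 1044.15) = 12.32 mol
n(O2) = PV/RT = (0.355 × 3540) / (0.08206 × 672.15) = 22.78 mol
For 12.32 mol N2, stoichiometry requires (1/1) × 12.32 = 12.32 mol O2; 22.78 mol is available, so N2 is limiting.
n(NO) = (2/1) × 12.32 = 24.64 mol
V(NO) = nRT/P = 24.64 × 0.08206 × 873.15 / 33.9 = 52.08 L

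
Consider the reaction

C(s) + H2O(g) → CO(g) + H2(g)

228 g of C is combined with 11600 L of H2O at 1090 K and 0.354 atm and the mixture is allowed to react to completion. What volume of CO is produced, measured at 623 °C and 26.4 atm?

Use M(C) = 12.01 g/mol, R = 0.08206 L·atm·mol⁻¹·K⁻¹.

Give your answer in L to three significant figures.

n(C) = 228 / 12.01 = 18.98 mol
n(H2O) = PV/RT = (0.354 × 11600) / (0.08206 × 1090) = 45.91 mol
For 18.98 mol C, stoichiometry requires (1/1) × 18.98 = 18.98 mol H2O; 45.91 mol is available, so C is limiting.
n(CO) = (1/1) × 18.98 = 18.98 mol
V(CO) = nRT/P = 18.98 × 0.08206 × 896.15 / 26.4 = 52.87 L

52.9 L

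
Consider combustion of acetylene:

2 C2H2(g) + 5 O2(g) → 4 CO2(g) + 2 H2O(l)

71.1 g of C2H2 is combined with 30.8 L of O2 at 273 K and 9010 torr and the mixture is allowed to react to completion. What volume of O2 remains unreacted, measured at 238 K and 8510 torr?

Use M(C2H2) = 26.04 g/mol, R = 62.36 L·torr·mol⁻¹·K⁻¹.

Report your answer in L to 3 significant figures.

n(C2H2) = 71.1 / 26.04 = 2.730 mol
n(O2) = PV/RT = (9010 × 30.8) / (62.36 × 273) = 16.30 mol
For 2.730 mol C2H2, stoichiometry requires (5/2) × 2.730 = 6.825 mol O2; 16.30 mol is available, so C2H2 is limiting.
n(O2) consumed = (5/2) × 2.730 = 6.825 mol; remaining = 16.30 − 6.825 = 9.475 mol
V(O2) = nRT/P = 9.475 × 62.36 × 238 / 8510 = 16.52 L

16.5 L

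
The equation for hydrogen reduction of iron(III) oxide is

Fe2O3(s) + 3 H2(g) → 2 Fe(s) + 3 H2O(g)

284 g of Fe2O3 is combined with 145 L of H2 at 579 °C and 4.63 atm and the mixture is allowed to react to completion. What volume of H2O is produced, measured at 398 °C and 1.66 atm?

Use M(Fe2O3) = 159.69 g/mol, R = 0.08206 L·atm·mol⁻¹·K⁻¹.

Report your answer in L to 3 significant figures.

177 L

n(Fe2O3) = 284 / 159.69 = 1.778 mol
n(H2) = PV/RT = (4.63 × 145) / (0.08206 × 852.15) = 9.601 mol
For 1.778 mol Fe2O3, stoichiometry requires (3/1) × 1.778 = 5.334 mol H2; 9.601 mol is available, so Fe2O3 is limiting.
n(H2O) = (3/1) × 1.778 = 5.334 mol
V(H2O) = nRT/P = 5.334 × 0.08206 × 671.15 / 1.66 = 177.0 L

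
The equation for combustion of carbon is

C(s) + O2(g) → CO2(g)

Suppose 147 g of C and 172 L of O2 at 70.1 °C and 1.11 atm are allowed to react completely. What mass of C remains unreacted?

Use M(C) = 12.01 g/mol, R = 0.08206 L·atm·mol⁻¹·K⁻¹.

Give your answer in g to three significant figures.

65.6 g

n(C) = 147 / 12.01 = 12.24 mol
n(O2) = PV/RT = (1.11 × 172) / (0.08206 × 343.25) = 6.778 mol
For 12.24 mol C, stoichiometry requires (1/1) × 12.24 = 12.24 mol O2; 6.778 mol is available, so O2 is limiting.
n(C) consumed = (1/1) × 6.778 = 6.778 mol; remaining = 12.24 − 6.778 = 5.462 mol
m(C) = 5.462 × 12.01 = 65.60 g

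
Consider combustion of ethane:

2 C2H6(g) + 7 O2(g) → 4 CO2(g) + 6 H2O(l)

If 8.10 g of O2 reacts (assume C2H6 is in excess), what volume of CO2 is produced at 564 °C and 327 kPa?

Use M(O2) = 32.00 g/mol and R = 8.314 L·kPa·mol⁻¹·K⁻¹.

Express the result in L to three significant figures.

n(O2) = 8.100 / 32.00 = 0.2531 mol
n(CO2) = (4/7) × 0.2531 = 0.1446 mol
V = nRT/P = 0.1446 × 8.314 × 837.15 / 327 = 3.078 L

3.08 L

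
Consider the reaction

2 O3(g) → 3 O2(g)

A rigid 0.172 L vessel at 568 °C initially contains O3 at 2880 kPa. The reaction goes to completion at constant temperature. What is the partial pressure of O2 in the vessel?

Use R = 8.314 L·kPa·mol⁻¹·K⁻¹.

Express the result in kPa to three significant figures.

n(O3)₀ = PV/RT = (2880 × 0.172) / (8.314 × 841.15) = 0.07083 mol
n(O2) = (3/2) × 0.07083 = 0.1062 mol
P(O2) = nRT/V = 0.1062 × 8.314 × 841.15 / 0.172 = 4318 kPa

4320 kPa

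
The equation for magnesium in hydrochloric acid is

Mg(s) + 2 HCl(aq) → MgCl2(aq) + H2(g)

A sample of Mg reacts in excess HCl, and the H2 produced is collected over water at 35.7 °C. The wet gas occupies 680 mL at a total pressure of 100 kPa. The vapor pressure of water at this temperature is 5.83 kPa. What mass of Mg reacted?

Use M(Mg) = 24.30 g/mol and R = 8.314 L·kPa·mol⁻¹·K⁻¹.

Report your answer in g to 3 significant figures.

P(H2) = 100 − 5.83 = 94.17 kPa
n(H2) = PV/RT = (94.17 × 0.6800) / (8.314 × 308.85) = 0.02494 mol
n(Mg) = (1/1) × 0.02494 = 0.02494 mol
m(Mg) = 0.02494 × 24.30 = 0.6060 g

0.606 g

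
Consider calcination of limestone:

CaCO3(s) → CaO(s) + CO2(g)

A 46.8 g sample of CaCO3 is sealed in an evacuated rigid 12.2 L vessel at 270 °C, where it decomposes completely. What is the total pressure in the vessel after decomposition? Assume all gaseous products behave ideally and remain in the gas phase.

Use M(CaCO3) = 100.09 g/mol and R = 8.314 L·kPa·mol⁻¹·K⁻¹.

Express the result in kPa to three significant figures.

n(CaCO3) = 46.8 / 100.09 = 0.4676 mol
n(gas produced) = (1/1) × 0.4676 = 0.4676 mol
P = nRT/V = 0.4676 × 8.314 × 543.15 / 12.2 = 173.1 kPa

173 kPa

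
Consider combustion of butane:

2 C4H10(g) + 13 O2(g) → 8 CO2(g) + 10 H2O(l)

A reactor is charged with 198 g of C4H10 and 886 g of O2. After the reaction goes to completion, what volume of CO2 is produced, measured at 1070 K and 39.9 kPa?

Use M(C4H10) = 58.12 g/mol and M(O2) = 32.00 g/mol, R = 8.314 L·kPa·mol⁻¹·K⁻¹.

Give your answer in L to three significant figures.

3040 L

n(C4H10) = 198 / 58.12 = 3.407 mol
n(O2) = 886 / 32.00 = 27.69 mol
For 3.407 mol C4H10, stoichiometry requires (13/2) × 3.407 = 22.15 mol O2; 27.69 mol is available, so C4H10 is limiting.
n(CO2) = (8/2) × 3.407 = 13.63 mol
V(CO2) = nRT/P = 13.63 × 8.314 × 1070 / 39.9 = 3039 L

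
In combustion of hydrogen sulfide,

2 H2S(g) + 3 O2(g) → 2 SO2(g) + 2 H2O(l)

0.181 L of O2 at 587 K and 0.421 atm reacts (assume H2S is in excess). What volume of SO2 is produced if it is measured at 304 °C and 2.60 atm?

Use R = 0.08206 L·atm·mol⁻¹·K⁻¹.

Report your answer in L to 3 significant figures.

0.0192 L

n(O2) = PV/RT = (0.421 × 0.181) / (0.08206 × 587) = 0.001582 mol
n(SO2) = (2/3) × 0.001582 = 0.001055 mol
V = nRT/P = 0.001055 × 0.08206 × 577.15 / 2.60 = 0.01922 L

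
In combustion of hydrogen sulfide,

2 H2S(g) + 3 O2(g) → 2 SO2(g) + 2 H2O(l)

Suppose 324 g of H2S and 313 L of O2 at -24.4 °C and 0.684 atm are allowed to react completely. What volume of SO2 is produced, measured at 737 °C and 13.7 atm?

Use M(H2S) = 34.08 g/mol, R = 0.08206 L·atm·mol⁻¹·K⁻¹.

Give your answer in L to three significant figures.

n(H2S) = 324 / 34.08 = 9.507 mol
n(O2) = PV/RT = (0.684 × 313) / (0.08206 × 248.75) = 10.49 mol
For 9.507 mol H2S, stoichiometry requires (3/2) × 9.507 = 14.26 mol O2; 10.49 mol is available, so O2 is limiting.
n(SO2) = (2/3) × 10.49 = 6.993 mol
V(SO2) = nRT/P = 6.993 × 0.08206 × 1010.15 / 13.7 = 42.31 L

42.3 L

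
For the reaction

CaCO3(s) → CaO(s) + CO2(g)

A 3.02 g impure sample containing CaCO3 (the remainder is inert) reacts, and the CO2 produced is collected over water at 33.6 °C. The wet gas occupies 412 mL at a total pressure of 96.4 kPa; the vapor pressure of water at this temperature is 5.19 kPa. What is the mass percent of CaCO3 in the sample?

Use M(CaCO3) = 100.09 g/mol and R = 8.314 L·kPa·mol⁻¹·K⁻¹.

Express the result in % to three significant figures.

48.8 %

P(CO2) = 96.4 − 5.19 = 91.21 kPa
n(CO2) = PV/RT = (91.21 × 0.4120) / (8.314 × 306.75) = 0.01473 mol
n(CaCO3) = (1/1) × 0.01473 = 0.01473 mol
m(CaCO3) = 0.01473 × 100.09 = 1.474 g
%CaCO3 = 1.474 / 3.02 × 100 = 48.81%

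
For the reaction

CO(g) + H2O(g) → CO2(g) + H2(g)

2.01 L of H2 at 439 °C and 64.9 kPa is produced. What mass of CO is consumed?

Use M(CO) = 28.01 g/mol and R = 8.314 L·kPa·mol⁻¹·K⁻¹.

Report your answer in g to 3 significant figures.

0.617 g

n(H2) = PV/RT = (64.9 × 2.01) / (8.314 × 712.15) = 0.02203 mol
n(CO) = (1/1) × 0.02203 = 0.02203 mol
m(CO) = 0.02203 × 28.01 = 0.6171 g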